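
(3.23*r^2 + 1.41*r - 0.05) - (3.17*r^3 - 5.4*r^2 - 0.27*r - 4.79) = -3.17*r^3 + 8.63*r^2 + 1.68*r + 4.74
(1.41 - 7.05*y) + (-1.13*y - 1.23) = 0.18 - 8.18*y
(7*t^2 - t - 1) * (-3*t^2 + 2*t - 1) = -21*t^4 + 17*t^3 - 6*t^2 - t + 1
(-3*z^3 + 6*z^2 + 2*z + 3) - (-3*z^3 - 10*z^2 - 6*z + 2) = 16*z^2 + 8*z + 1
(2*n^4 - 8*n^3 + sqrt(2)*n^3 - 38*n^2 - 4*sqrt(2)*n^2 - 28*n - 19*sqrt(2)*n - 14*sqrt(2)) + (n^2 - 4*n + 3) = 2*n^4 - 8*n^3 + sqrt(2)*n^3 - 37*n^2 - 4*sqrt(2)*n^2 - 32*n - 19*sqrt(2)*n - 14*sqrt(2) + 3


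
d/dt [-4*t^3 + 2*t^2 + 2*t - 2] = -12*t^2 + 4*t + 2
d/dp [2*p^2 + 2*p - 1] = 4*p + 2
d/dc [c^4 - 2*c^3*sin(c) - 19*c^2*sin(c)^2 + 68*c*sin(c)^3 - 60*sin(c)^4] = -2*c^3*cos(c) + 4*c^3 - 6*c^2*sin(c) - 19*c^2*sin(2*c) + 204*c*sin(c)^2*cos(c) - 38*c*sin(c)^2 - 240*sin(c)^3*cos(c) + 68*sin(c)^3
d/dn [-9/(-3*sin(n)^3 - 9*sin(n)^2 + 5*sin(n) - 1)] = 9*(-9*sin(n)^2 - 18*sin(n) + 5)*cos(n)/(3*sin(n)^3 + 9*sin(n)^2 - 5*sin(n) + 1)^2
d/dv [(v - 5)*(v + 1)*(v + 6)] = 3*v^2 + 4*v - 29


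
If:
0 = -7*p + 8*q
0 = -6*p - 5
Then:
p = -5/6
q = -35/48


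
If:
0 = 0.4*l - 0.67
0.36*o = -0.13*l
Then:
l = 1.68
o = -0.60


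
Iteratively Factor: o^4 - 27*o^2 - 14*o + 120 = (o + 3)*(o^3 - 3*o^2 - 18*o + 40) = (o + 3)*(o + 4)*(o^2 - 7*o + 10) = (o - 2)*(o + 3)*(o + 4)*(o - 5)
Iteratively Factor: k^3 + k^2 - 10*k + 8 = (k + 4)*(k^2 - 3*k + 2) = (k - 1)*(k + 4)*(k - 2)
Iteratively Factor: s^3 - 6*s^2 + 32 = (s - 4)*(s^2 - 2*s - 8) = (s - 4)^2*(s + 2)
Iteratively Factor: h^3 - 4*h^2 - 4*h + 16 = (h - 4)*(h^2 - 4) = (h - 4)*(h + 2)*(h - 2)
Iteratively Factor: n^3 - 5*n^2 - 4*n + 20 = (n + 2)*(n^2 - 7*n + 10) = (n - 2)*(n + 2)*(n - 5)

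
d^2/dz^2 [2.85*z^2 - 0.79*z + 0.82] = 5.70000000000000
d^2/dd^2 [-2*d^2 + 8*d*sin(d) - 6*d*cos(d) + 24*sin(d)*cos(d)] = -8*d*sin(d) + 6*d*cos(d) + 12*sin(d) - 48*sin(2*d) + 16*cos(d) - 4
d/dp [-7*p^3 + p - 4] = 1 - 21*p^2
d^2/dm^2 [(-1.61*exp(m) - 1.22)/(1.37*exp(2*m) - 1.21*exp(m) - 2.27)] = (-3.021809*exp(4*m) - 11.828169*exp(3*m) - 23.974452*exp(2*m) - 12.540327*exp(m) - 4.945195)*exp(m)/(2.571353*exp(6*m) - 6.813147*exp(5*m) - 6.764238*exp(4*m) + 20.806313*exp(3*m) + 11.207898*exp(2*m) - 18.705027*exp(m) - 11.697083)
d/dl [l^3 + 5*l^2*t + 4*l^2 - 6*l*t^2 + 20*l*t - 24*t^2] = 3*l^2 + 10*l*t + 8*l - 6*t^2 + 20*t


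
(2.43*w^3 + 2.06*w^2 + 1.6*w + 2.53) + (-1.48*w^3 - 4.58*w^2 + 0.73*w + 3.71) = 0.95*w^3 - 2.52*w^2 + 2.33*w + 6.24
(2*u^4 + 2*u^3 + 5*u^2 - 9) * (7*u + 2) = 14*u^5 + 18*u^4 + 39*u^3 + 10*u^2 - 63*u - 18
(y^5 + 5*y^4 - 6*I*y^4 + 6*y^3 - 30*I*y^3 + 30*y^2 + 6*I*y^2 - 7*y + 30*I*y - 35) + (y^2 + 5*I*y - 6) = y^5 + 5*y^4 - 6*I*y^4 + 6*y^3 - 30*I*y^3 + 31*y^2 + 6*I*y^2 - 7*y + 35*I*y - 41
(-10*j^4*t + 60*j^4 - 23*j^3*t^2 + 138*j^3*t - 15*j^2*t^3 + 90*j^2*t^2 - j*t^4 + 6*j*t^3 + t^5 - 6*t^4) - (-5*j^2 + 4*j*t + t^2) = -10*j^4*t + 60*j^4 - 23*j^3*t^2 + 138*j^3*t - 15*j^2*t^3 + 90*j^2*t^2 + 5*j^2 - j*t^4 + 6*j*t^3 - 4*j*t + t^5 - 6*t^4 - t^2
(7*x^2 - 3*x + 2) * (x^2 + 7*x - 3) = 7*x^4 + 46*x^3 - 40*x^2 + 23*x - 6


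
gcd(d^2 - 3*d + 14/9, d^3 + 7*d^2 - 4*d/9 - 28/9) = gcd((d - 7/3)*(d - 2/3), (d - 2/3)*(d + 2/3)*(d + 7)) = d - 2/3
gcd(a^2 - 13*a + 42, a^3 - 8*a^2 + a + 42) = a - 7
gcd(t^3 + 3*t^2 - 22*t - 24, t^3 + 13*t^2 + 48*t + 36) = t^2 + 7*t + 6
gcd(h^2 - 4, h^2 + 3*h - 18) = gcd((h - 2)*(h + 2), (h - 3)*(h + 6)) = 1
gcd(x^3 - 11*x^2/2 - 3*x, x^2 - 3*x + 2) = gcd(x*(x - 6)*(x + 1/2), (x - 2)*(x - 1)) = 1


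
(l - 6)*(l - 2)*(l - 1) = l^3 - 9*l^2 + 20*l - 12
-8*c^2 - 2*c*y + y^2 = (-4*c + y)*(2*c + y)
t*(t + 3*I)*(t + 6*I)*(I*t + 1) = I*t^4 - 8*t^3 - 9*I*t^2 - 18*t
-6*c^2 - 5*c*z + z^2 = (-6*c + z)*(c + z)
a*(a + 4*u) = a^2 + 4*a*u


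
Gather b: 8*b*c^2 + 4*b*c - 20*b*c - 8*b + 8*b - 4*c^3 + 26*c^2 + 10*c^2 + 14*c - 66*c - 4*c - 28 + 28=b*(8*c^2 - 16*c) - 4*c^3 + 36*c^2 - 56*c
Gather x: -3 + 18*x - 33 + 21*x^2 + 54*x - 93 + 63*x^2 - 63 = 84*x^2 + 72*x - 192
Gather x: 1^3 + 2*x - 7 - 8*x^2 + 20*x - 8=-8*x^2 + 22*x - 14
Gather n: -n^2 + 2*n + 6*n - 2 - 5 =-n^2 + 8*n - 7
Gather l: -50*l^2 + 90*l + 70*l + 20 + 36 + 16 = -50*l^2 + 160*l + 72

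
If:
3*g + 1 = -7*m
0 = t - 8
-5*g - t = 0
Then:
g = -8/5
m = 19/35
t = 8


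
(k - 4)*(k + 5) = k^2 + k - 20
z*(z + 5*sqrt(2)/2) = z^2 + 5*sqrt(2)*z/2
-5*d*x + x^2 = x*(-5*d + x)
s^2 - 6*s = s*(s - 6)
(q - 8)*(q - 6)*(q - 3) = q^3 - 17*q^2 + 90*q - 144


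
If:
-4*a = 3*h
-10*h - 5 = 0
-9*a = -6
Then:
No Solution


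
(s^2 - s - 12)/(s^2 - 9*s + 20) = (s + 3)/(s - 5)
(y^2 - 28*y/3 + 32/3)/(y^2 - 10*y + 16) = (y - 4/3)/(y - 2)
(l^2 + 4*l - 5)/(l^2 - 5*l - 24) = (-l^2 - 4*l + 5)/(-l^2 + 5*l + 24)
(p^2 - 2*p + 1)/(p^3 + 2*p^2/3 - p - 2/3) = 3*(p - 1)/(3*p^2 + 5*p + 2)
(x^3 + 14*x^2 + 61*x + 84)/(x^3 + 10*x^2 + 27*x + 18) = (x^2 + 11*x + 28)/(x^2 + 7*x + 6)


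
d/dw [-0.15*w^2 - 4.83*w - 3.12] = -0.3*w - 4.83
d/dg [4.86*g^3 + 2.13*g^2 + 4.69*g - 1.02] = 14.58*g^2 + 4.26*g + 4.69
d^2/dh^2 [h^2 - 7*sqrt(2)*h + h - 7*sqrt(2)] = 2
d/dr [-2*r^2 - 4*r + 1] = -4*r - 4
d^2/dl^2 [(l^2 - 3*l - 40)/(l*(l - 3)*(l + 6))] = 2*(l^6 - 9*l^5 - 213*l^4 - 987*l^3 + 1080*l^2 + 6480*l - 12960)/(l^3*(l^6 + 9*l^5 - 27*l^4 - 297*l^3 + 486*l^2 + 2916*l - 5832))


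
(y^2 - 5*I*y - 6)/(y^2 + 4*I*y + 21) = (y - 2*I)/(y + 7*I)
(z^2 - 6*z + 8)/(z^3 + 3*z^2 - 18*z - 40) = (z - 2)/(z^2 + 7*z + 10)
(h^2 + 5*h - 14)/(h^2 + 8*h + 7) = (h - 2)/(h + 1)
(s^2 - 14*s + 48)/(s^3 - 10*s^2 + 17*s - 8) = (s - 6)/(s^2 - 2*s + 1)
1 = 1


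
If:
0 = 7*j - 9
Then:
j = 9/7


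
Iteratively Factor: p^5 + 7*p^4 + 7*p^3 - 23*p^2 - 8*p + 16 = (p + 1)*(p^4 + 6*p^3 + p^2 - 24*p + 16) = (p - 1)*(p + 1)*(p^3 + 7*p^2 + 8*p - 16) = (p - 1)*(p + 1)*(p + 4)*(p^2 + 3*p - 4) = (p - 1)*(p + 1)*(p + 4)^2*(p - 1)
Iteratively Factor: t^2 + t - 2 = (t - 1)*(t + 2)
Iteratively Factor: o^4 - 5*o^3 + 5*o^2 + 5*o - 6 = (o - 3)*(o^3 - 2*o^2 - o + 2) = (o - 3)*(o - 1)*(o^2 - o - 2) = (o - 3)*(o - 1)*(o + 1)*(o - 2)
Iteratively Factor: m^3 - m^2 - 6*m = (m)*(m^2 - m - 6) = m*(m - 3)*(m + 2)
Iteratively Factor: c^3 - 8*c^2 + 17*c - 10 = (c - 2)*(c^2 - 6*c + 5) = (c - 5)*(c - 2)*(c - 1)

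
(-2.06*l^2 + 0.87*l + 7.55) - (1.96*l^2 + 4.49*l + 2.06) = -4.02*l^2 - 3.62*l + 5.49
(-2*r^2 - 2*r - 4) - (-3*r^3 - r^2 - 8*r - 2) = 3*r^3 - r^2 + 6*r - 2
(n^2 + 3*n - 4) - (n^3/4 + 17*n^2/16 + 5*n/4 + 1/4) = -n^3/4 - n^2/16 + 7*n/4 - 17/4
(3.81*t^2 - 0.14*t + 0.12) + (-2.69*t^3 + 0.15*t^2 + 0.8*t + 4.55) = -2.69*t^3 + 3.96*t^2 + 0.66*t + 4.67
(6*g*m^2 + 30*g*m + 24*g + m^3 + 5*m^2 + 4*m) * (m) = 6*g*m^3 + 30*g*m^2 + 24*g*m + m^4 + 5*m^3 + 4*m^2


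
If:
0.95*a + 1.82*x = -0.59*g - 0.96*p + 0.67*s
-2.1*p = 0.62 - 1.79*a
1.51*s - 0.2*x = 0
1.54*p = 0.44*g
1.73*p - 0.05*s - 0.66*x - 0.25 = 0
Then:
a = 0.39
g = 0.13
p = 0.04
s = -0.04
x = -0.28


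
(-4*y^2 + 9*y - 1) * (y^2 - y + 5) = -4*y^4 + 13*y^3 - 30*y^2 + 46*y - 5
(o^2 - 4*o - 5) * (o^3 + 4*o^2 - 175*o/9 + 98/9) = o^5 - 364*o^3/9 + 206*o^2/3 + 161*o/3 - 490/9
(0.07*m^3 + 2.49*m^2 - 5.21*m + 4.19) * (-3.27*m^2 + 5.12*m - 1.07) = -0.2289*m^5 - 7.7839*m^4 + 29.7106*m^3 - 43.0408*m^2 + 27.0275*m - 4.4833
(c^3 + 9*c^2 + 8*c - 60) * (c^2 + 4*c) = c^5 + 13*c^4 + 44*c^3 - 28*c^2 - 240*c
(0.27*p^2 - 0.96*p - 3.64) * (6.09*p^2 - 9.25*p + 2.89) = 1.6443*p^4 - 8.3439*p^3 - 12.5073*p^2 + 30.8956*p - 10.5196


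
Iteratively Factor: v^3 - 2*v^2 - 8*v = (v + 2)*(v^2 - 4*v) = (v - 4)*(v + 2)*(v)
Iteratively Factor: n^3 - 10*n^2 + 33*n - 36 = (n - 3)*(n^2 - 7*n + 12) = (n - 3)^2*(n - 4)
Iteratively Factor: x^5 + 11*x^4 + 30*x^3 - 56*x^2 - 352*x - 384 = (x + 4)*(x^4 + 7*x^3 + 2*x^2 - 64*x - 96) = (x + 2)*(x + 4)*(x^3 + 5*x^2 - 8*x - 48) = (x + 2)*(x + 4)^2*(x^2 + x - 12) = (x - 3)*(x + 2)*(x + 4)^2*(x + 4)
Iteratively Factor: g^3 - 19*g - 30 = (g - 5)*(g^2 + 5*g + 6) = (g - 5)*(g + 3)*(g + 2)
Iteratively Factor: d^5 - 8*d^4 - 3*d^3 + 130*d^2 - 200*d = (d - 2)*(d^4 - 6*d^3 - 15*d^2 + 100*d) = (d - 5)*(d - 2)*(d^3 - d^2 - 20*d) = (d - 5)^2*(d - 2)*(d^2 + 4*d) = (d - 5)^2*(d - 2)*(d + 4)*(d)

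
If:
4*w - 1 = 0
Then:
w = 1/4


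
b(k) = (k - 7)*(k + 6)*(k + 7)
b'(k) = (k - 7)*(k + 6) + (k - 7)*(k + 7) + (k + 6)*(k + 7)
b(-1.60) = -204.34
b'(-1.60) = -60.52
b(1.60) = -352.94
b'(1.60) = -22.12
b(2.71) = -362.82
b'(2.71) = 5.55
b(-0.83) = -249.77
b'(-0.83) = -56.89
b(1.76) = -356.20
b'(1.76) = -18.59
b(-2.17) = -169.63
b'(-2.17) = -60.91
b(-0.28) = -279.83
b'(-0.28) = -52.12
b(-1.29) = -222.95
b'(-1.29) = -59.49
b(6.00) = -156.00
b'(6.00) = 131.00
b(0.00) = -294.00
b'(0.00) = -49.00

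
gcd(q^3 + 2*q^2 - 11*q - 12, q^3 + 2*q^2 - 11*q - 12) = q^3 + 2*q^2 - 11*q - 12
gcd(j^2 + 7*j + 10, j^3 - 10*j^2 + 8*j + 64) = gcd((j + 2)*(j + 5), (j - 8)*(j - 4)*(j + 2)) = j + 2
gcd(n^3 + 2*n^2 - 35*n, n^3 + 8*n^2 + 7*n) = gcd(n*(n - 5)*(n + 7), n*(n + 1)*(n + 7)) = n^2 + 7*n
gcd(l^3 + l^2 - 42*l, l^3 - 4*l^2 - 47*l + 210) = l^2 + l - 42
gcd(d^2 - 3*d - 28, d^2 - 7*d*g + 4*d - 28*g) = d + 4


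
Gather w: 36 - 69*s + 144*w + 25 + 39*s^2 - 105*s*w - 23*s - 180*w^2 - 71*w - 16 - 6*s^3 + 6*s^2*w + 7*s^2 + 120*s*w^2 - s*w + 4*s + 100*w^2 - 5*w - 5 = -6*s^3 + 46*s^2 - 88*s + w^2*(120*s - 80) + w*(6*s^2 - 106*s + 68) + 40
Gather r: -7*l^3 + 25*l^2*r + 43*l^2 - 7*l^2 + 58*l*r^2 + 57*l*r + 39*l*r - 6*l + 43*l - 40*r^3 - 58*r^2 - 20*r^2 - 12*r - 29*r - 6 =-7*l^3 + 36*l^2 + 37*l - 40*r^3 + r^2*(58*l - 78) + r*(25*l^2 + 96*l - 41) - 6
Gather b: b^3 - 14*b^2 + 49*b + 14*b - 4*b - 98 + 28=b^3 - 14*b^2 + 59*b - 70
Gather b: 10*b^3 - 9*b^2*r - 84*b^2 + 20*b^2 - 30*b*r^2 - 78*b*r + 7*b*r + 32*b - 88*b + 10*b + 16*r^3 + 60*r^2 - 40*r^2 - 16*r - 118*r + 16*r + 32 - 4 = 10*b^3 + b^2*(-9*r - 64) + b*(-30*r^2 - 71*r - 46) + 16*r^3 + 20*r^2 - 118*r + 28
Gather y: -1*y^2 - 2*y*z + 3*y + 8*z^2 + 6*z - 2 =-y^2 + y*(3 - 2*z) + 8*z^2 + 6*z - 2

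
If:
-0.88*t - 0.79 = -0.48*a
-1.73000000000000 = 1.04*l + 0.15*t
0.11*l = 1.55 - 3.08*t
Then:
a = 2.68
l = -1.75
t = 0.57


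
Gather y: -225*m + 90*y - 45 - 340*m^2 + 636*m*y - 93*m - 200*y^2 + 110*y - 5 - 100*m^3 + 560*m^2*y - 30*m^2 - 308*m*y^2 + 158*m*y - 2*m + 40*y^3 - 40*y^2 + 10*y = -100*m^3 - 370*m^2 - 320*m + 40*y^3 + y^2*(-308*m - 240) + y*(560*m^2 + 794*m + 210) - 50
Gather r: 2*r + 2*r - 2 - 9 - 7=4*r - 18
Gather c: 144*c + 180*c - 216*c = 108*c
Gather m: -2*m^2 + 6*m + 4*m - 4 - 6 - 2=-2*m^2 + 10*m - 12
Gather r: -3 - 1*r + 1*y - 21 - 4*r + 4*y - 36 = -5*r + 5*y - 60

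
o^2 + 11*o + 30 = (o + 5)*(o + 6)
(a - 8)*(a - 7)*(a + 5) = a^3 - 10*a^2 - 19*a + 280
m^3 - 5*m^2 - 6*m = m*(m - 6)*(m + 1)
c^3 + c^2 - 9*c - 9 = (c - 3)*(c + 1)*(c + 3)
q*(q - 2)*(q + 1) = q^3 - q^2 - 2*q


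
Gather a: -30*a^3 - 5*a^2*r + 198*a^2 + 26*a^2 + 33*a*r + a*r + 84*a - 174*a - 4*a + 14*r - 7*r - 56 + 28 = -30*a^3 + a^2*(224 - 5*r) + a*(34*r - 94) + 7*r - 28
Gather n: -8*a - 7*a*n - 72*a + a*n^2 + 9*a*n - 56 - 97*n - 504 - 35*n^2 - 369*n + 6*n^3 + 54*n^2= -80*a + 6*n^3 + n^2*(a + 19) + n*(2*a - 466) - 560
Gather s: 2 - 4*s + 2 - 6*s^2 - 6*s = -6*s^2 - 10*s + 4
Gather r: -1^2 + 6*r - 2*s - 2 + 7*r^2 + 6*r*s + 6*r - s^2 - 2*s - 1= 7*r^2 + r*(6*s + 12) - s^2 - 4*s - 4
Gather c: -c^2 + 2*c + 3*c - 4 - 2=-c^2 + 5*c - 6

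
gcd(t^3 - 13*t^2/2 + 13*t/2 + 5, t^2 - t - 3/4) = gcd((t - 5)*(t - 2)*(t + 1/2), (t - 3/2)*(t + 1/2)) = t + 1/2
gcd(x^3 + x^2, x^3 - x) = x^2 + x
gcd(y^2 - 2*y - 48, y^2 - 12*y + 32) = y - 8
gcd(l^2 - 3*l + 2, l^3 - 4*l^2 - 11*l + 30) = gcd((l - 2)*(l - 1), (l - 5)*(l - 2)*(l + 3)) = l - 2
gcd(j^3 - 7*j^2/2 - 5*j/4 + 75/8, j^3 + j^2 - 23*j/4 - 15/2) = j^2 - j - 15/4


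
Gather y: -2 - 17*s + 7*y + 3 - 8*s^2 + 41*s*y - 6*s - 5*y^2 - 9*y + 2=-8*s^2 - 23*s - 5*y^2 + y*(41*s - 2) + 3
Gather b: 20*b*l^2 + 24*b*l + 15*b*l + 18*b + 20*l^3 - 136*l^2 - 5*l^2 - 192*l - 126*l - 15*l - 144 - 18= b*(20*l^2 + 39*l + 18) + 20*l^3 - 141*l^2 - 333*l - 162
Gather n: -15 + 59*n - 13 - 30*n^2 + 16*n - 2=-30*n^2 + 75*n - 30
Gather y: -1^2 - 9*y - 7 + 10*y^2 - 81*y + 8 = 10*y^2 - 90*y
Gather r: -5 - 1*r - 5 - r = -2*r - 10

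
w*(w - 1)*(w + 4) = w^3 + 3*w^2 - 4*w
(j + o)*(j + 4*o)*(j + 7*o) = j^3 + 12*j^2*o + 39*j*o^2 + 28*o^3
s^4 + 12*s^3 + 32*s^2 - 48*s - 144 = (s - 2)*(s + 2)*(s + 6)^2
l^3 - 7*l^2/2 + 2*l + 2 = (l - 2)^2*(l + 1/2)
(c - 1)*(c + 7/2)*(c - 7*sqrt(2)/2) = c^3 - 7*sqrt(2)*c^2/2 + 5*c^2/2 - 35*sqrt(2)*c/4 - 7*c/2 + 49*sqrt(2)/4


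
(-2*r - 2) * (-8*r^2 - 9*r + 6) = 16*r^3 + 34*r^2 + 6*r - 12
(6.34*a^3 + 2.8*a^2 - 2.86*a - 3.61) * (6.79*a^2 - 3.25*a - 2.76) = 43.0486*a^5 - 1.593*a^4 - 46.0178*a^3 - 22.9449*a^2 + 19.6261*a + 9.9636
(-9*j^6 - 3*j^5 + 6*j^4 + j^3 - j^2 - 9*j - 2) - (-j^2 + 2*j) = -9*j^6 - 3*j^5 + 6*j^4 + j^3 - 11*j - 2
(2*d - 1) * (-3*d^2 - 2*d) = -6*d^3 - d^2 + 2*d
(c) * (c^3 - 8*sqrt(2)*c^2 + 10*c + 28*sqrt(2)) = c^4 - 8*sqrt(2)*c^3 + 10*c^2 + 28*sqrt(2)*c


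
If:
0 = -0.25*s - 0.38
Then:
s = -1.52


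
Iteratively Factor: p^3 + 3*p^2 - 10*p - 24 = (p + 4)*(p^2 - p - 6) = (p + 2)*(p + 4)*(p - 3)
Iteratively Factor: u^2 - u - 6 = (u + 2)*(u - 3)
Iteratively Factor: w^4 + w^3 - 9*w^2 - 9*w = (w)*(w^3 + w^2 - 9*w - 9) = w*(w - 3)*(w^2 + 4*w + 3) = w*(w - 3)*(w + 3)*(w + 1)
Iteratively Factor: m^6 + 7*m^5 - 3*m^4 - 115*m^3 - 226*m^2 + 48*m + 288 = (m - 4)*(m^5 + 11*m^4 + 41*m^3 + 49*m^2 - 30*m - 72) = (m - 4)*(m + 2)*(m^4 + 9*m^3 + 23*m^2 + 3*m - 36) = (m - 4)*(m + 2)*(m + 4)*(m^3 + 5*m^2 + 3*m - 9) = (m - 4)*(m + 2)*(m + 3)*(m + 4)*(m^2 + 2*m - 3) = (m - 4)*(m - 1)*(m + 2)*(m + 3)*(m + 4)*(m + 3)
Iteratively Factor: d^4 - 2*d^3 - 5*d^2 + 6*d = (d)*(d^3 - 2*d^2 - 5*d + 6) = d*(d + 2)*(d^2 - 4*d + 3) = d*(d - 3)*(d + 2)*(d - 1)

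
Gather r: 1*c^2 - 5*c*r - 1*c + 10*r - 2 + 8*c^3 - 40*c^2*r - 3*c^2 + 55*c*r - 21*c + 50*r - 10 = 8*c^3 - 2*c^2 - 22*c + r*(-40*c^2 + 50*c + 60) - 12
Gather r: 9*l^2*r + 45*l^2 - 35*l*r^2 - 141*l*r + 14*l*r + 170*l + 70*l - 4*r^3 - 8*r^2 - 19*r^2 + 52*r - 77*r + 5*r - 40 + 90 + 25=45*l^2 + 240*l - 4*r^3 + r^2*(-35*l - 27) + r*(9*l^2 - 127*l - 20) + 75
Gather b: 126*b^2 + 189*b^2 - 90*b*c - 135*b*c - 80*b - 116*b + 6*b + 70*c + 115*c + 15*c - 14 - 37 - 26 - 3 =315*b^2 + b*(-225*c - 190) + 200*c - 80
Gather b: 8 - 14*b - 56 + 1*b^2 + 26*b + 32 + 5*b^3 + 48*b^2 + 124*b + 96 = 5*b^3 + 49*b^2 + 136*b + 80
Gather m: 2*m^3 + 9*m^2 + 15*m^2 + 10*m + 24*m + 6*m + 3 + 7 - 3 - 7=2*m^3 + 24*m^2 + 40*m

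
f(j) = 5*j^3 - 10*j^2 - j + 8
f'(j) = 15*j^2 - 20*j - 1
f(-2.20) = -91.44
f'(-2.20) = 115.60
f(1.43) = 0.74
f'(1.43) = 1.07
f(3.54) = 100.95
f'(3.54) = 116.17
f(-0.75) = 1.02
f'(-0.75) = 22.44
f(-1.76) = -48.47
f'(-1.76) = 80.66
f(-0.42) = 6.29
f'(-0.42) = 10.05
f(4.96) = 367.14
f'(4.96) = 268.82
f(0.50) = 5.62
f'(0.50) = -7.25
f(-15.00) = -19102.00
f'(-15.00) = 3674.00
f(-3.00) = -214.00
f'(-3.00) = 194.00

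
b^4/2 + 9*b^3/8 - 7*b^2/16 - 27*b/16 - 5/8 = (b/2 + 1)*(b - 5/4)*(b + 1/2)*(b + 1)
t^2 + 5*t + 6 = (t + 2)*(t + 3)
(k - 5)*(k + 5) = k^2 - 25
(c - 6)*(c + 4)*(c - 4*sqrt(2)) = c^3 - 4*sqrt(2)*c^2 - 2*c^2 - 24*c + 8*sqrt(2)*c + 96*sqrt(2)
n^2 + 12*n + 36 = (n + 6)^2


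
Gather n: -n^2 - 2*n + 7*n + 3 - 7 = -n^2 + 5*n - 4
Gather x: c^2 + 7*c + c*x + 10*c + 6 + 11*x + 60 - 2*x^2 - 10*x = c^2 + 17*c - 2*x^2 + x*(c + 1) + 66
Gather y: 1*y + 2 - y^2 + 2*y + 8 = -y^2 + 3*y + 10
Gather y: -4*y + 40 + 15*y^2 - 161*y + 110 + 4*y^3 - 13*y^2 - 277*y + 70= 4*y^3 + 2*y^2 - 442*y + 220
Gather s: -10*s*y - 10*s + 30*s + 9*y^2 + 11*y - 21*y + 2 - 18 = s*(20 - 10*y) + 9*y^2 - 10*y - 16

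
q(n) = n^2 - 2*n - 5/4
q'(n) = 2*n - 2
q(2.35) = -0.43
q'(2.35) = 2.70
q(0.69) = -2.15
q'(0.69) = -0.62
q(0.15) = -1.53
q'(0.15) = -1.70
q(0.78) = -2.20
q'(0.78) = -0.44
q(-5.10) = 34.96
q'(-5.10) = -12.20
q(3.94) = 6.39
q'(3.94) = 5.88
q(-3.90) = 21.76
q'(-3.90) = -9.80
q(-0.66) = 0.51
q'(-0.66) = -3.32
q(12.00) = 118.75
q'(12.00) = 22.00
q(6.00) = 22.75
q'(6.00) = 10.00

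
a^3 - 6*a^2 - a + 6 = (a - 6)*(a - 1)*(a + 1)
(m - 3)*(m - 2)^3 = m^4 - 9*m^3 + 30*m^2 - 44*m + 24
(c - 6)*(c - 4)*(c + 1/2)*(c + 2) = c^4 - 15*c^3/2 + 50*c + 24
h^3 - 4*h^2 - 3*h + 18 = (h - 3)^2*(h + 2)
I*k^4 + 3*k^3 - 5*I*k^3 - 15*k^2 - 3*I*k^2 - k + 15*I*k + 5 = (k - 5)*(k - I)^2*(I*k + 1)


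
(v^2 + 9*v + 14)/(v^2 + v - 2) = (v + 7)/(v - 1)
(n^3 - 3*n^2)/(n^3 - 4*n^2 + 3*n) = n/(n - 1)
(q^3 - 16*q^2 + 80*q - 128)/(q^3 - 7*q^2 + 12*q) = (q^2 - 12*q + 32)/(q*(q - 3))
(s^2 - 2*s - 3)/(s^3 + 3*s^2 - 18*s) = (s + 1)/(s*(s + 6))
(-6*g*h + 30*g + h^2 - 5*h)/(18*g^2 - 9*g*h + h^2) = (5 - h)/(3*g - h)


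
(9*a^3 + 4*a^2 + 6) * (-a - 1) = -9*a^4 - 13*a^3 - 4*a^2 - 6*a - 6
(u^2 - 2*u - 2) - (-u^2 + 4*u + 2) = 2*u^2 - 6*u - 4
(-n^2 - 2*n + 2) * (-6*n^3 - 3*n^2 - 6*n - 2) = 6*n^5 + 15*n^4 + 8*n^2 - 8*n - 4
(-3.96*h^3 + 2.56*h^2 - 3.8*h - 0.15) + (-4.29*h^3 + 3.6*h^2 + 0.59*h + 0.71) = -8.25*h^3 + 6.16*h^2 - 3.21*h + 0.56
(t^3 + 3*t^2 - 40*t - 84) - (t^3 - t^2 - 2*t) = 4*t^2 - 38*t - 84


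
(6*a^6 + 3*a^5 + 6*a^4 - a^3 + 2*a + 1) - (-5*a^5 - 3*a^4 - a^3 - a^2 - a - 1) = 6*a^6 + 8*a^5 + 9*a^4 + a^2 + 3*a + 2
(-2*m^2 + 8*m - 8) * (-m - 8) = 2*m^3 + 8*m^2 - 56*m + 64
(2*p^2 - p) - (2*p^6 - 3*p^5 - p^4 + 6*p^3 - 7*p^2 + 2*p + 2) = -2*p^6 + 3*p^5 + p^4 - 6*p^3 + 9*p^2 - 3*p - 2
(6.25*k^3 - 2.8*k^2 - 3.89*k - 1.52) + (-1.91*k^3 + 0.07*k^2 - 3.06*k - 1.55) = 4.34*k^3 - 2.73*k^2 - 6.95*k - 3.07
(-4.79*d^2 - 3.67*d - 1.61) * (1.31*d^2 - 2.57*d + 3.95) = -6.2749*d^4 + 7.5026*d^3 - 11.5977*d^2 - 10.3588*d - 6.3595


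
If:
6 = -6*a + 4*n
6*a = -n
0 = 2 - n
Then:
No Solution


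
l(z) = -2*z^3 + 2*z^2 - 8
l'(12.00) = -816.00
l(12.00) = -3176.00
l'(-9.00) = -522.00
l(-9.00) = 1612.00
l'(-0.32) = -1.89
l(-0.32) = -7.73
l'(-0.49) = -3.40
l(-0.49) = -7.28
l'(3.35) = -53.94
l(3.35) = -60.75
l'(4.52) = -104.50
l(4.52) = -151.83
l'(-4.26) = -125.93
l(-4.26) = 182.91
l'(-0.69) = -5.62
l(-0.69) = -6.39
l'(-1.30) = -15.34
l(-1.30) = -0.23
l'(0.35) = 0.66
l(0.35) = -7.84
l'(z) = -6*z^2 + 4*z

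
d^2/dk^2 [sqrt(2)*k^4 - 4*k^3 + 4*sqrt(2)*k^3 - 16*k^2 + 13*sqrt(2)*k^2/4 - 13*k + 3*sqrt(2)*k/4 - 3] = 12*sqrt(2)*k^2 - 24*k + 24*sqrt(2)*k - 32 + 13*sqrt(2)/2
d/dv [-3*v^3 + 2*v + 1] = 2 - 9*v^2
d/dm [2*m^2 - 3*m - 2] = 4*m - 3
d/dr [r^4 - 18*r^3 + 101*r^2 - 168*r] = 4*r^3 - 54*r^2 + 202*r - 168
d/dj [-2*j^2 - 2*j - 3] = -4*j - 2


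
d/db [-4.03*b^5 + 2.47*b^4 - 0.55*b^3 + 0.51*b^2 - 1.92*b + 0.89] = -20.15*b^4 + 9.88*b^3 - 1.65*b^2 + 1.02*b - 1.92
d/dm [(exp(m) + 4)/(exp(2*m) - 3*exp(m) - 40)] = (-(exp(m) + 4)*(2*exp(m) - 3) + exp(2*m) - 3*exp(m) - 40)*exp(m)/(-exp(2*m) + 3*exp(m) + 40)^2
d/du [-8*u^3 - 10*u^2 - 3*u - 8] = -24*u^2 - 20*u - 3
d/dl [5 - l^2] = -2*l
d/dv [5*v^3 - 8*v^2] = v*(15*v - 16)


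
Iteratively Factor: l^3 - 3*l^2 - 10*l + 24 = (l - 2)*(l^2 - l - 12) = (l - 2)*(l + 3)*(l - 4)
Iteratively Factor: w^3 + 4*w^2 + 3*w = (w)*(w^2 + 4*w + 3) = w*(w + 1)*(w + 3)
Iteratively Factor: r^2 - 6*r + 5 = (r - 5)*(r - 1)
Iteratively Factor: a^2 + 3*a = (a)*(a + 3)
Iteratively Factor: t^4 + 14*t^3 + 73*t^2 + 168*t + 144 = (t + 3)*(t^3 + 11*t^2 + 40*t + 48) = (t + 3)*(t + 4)*(t^2 + 7*t + 12) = (t + 3)*(t + 4)^2*(t + 3)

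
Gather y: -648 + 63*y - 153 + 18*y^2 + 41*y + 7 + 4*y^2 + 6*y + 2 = 22*y^2 + 110*y - 792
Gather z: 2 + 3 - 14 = -9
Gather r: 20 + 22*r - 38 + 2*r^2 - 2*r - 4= 2*r^2 + 20*r - 22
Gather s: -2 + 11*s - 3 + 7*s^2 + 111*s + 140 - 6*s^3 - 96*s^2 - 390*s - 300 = -6*s^3 - 89*s^2 - 268*s - 165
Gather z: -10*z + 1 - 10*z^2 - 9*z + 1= -10*z^2 - 19*z + 2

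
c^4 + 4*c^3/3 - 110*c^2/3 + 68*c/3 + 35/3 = (c - 5)*(c - 1)*(c + 1/3)*(c + 7)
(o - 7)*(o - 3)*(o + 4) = o^3 - 6*o^2 - 19*o + 84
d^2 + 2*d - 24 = (d - 4)*(d + 6)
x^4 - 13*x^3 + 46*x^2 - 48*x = x*(x - 8)*(x - 3)*(x - 2)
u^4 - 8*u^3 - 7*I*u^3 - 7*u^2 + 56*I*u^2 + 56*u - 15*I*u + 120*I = (u - 8)*(u - 5*I)*(u - 3*I)*(u + I)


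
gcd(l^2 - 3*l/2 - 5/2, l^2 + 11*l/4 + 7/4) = l + 1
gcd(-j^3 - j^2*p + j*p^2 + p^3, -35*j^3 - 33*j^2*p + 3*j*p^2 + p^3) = j + p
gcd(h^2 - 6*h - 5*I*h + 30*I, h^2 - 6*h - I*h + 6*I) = h - 6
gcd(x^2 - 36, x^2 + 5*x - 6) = x + 6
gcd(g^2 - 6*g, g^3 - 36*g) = g^2 - 6*g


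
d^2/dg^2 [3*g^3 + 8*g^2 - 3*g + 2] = 18*g + 16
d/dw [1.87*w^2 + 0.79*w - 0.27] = 3.74*w + 0.79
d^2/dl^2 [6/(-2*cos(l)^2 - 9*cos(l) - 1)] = 6*(16*sin(l)^4 - 81*sin(l)^2 - 153*cos(l)/2 + 27*cos(3*l)/2 - 93)/(-2*sin(l)^2 + 9*cos(l) + 3)^3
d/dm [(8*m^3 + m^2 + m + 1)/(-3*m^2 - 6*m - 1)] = (-24*m^4 - 96*m^3 - 27*m^2 + 4*m + 5)/(9*m^4 + 36*m^3 + 42*m^2 + 12*m + 1)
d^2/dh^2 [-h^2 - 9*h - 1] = -2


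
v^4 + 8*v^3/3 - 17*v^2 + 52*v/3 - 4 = (v - 2)*(v - 1)*(v - 1/3)*(v + 6)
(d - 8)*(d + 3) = d^2 - 5*d - 24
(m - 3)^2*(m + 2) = m^3 - 4*m^2 - 3*m + 18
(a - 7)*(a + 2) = a^2 - 5*a - 14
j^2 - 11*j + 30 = (j - 6)*(j - 5)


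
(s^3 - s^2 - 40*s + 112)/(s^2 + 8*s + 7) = (s^2 - 8*s + 16)/(s + 1)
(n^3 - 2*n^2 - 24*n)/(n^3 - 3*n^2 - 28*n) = (n - 6)/(n - 7)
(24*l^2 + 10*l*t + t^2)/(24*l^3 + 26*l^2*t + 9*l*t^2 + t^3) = (6*l + t)/(6*l^2 + 5*l*t + t^2)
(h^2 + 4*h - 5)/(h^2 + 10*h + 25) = (h - 1)/(h + 5)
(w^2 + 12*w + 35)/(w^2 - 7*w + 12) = (w^2 + 12*w + 35)/(w^2 - 7*w + 12)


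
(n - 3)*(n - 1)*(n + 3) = n^3 - n^2 - 9*n + 9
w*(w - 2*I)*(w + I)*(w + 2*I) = w^4 + I*w^3 + 4*w^2 + 4*I*w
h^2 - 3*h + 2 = (h - 2)*(h - 1)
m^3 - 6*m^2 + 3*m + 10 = (m - 5)*(m - 2)*(m + 1)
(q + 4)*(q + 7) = q^2 + 11*q + 28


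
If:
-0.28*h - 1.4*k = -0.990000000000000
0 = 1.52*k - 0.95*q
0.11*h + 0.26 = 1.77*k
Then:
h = 2.14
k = 0.28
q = 0.45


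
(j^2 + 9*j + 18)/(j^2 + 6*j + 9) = (j + 6)/(j + 3)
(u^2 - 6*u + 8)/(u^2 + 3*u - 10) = (u - 4)/(u + 5)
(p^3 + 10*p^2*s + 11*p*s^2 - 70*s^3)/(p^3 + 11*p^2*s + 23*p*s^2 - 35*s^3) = (p - 2*s)/(p - s)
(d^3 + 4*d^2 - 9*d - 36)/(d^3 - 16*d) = (d^2 - 9)/(d*(d - 4))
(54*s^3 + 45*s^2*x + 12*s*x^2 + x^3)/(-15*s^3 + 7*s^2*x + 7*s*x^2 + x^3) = (18*s^2 + 9*s*x + x^2)/(-5*s^2 + 4*s*x + x^2)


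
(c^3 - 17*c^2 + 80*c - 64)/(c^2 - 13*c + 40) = (c^2 - 9*c + 8)/(c - 5)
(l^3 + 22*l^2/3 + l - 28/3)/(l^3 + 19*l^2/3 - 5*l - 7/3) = (3*l + 4)/(3*l + 1)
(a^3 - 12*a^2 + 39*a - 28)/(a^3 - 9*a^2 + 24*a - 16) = (a - 7)/(a - 4)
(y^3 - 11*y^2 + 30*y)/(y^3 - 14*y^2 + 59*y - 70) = y*(y - 6)/(y^2 - 9*y + 14)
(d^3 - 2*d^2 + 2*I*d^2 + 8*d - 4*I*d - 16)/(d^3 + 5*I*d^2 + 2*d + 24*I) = (d - 2)/(d + 3*I)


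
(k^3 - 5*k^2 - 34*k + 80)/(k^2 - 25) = (k^2 - 10*k + 16)/(k - 5)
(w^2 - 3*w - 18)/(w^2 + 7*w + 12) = (w - 6)/(w + 4)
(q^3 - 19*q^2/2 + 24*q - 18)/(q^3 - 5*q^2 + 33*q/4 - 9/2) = 2*(q - 6)/(2*q - 3)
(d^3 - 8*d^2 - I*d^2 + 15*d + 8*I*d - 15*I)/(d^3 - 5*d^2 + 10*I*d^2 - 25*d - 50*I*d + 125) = (d^2 - d*(3 + I) + 3*I)/(d^2 + 10*I*d - 25)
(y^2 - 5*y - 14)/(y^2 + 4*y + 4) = (y - 7)/(y + 2)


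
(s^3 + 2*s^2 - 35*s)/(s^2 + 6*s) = (s^2 + 2*s - 35)/(s + 6)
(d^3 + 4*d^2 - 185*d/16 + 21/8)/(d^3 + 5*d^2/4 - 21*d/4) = (4*d^2 + 23*d - 6)/(4*d*(d + 3))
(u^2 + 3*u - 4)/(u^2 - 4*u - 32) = (u - 1)/(u - 8)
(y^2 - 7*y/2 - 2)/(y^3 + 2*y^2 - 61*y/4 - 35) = 2*(2*y + 1)/(4*y^2 + 24*y + 35)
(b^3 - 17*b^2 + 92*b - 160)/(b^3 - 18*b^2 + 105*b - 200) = (b - 4)/(b - 5)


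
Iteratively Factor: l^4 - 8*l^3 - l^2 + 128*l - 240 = (l + 4)*(l^3 - 12*l^2 + 47*l - 60) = (l - 4)*(l + 4)*(l^2 - 8*l + 15) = (l - 4)*(l - 3)*(l + 4)*(l - 5)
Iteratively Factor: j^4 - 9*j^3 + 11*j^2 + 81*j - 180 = (j + 3)*(j^3 - 12*j^2 + 47*j - 60) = (j - 5)*(j + 3)*(j^2 - 7*j + 12) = (j - 5)*(j - 3)*(j + 3)*(j - 4)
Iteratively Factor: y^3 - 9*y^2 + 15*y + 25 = (y + 1)*(y^2 - 10*y + 25) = (y - 5)*(y + 1)*(y - 5)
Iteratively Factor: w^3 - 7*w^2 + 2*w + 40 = (w - 5)*(w^2 - 2*w - 8) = (w - 5)*(w + 2)*(w - 4)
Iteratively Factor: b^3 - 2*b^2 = (b)*(b^2 - 2*b) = b*(b - 2)*(b)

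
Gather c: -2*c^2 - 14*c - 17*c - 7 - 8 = -2*c^2 - 31*c - 15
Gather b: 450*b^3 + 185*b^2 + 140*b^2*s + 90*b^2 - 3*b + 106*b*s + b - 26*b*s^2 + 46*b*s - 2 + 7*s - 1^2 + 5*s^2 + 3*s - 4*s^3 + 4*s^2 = 450*b^3 + b^2*(140*s + 275) + b*(-26*s^2 + 152*s - 2) - 4*s^3 + 9*s^2 + 10*s - 3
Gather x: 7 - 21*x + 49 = 56 - 21*x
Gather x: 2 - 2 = 0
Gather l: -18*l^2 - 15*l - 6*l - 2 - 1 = -18*l^2 - 21*l - 3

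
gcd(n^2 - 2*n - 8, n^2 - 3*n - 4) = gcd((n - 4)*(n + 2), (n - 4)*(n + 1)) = n - 4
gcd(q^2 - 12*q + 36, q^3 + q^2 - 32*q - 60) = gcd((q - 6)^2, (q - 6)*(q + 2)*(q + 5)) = q - 6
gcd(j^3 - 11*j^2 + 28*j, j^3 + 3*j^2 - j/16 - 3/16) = 1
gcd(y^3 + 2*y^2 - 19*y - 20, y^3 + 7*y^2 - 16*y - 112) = y - 4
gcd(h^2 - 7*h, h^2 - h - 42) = h - 7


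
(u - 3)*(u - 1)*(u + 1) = u^3 - 3*u^2 - u + 3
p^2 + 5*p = p*(p + 5)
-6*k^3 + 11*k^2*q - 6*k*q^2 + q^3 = (-3*k + q)*(-2*k + q)*(-k + q)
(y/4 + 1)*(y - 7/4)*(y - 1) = y^3/4 + 5*y^2/16 - 37*y/16 + 7/4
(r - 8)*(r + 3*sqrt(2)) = r^2 - 8*r + 3*sqrt(2)*r - 24*sqrt(2)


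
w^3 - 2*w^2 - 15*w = w*(w - 5)*(w + 3)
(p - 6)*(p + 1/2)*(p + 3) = p^3 - 5*p^2/2 - 39*p/2 - 9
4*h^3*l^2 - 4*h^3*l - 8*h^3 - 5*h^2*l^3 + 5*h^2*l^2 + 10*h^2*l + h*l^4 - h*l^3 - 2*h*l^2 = (-4*h + l)*(-h + l)*(l - 2)*(h*l + h)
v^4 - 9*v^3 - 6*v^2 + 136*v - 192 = (v - 8)*(v - 3)*(v - 2)*(v + 4)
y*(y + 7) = y^2 + 7*y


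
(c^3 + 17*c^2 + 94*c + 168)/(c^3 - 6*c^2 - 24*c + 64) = (c^2 + 13*c + 42)/(c^2 - 10*c + 16)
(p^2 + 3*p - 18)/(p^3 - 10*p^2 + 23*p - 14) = (p^2 + 3*p - 18)/(p^3 - 10*p^2 + 23*p - 14)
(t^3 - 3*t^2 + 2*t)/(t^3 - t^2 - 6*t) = (-t^2 + 3*t - 2)/(-t^2 + t + 6)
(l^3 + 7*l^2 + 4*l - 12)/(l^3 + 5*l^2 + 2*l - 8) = (l + 6)/(l + 4)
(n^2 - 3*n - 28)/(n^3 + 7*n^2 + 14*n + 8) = (n - 7)/(n^2 + 3*n + 2)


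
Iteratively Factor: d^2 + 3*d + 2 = (d + 2)*(d + 1)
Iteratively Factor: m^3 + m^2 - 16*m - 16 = (m - 4)*(m^2 + 5*m + 4) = (m - 4)*(m + 1)*(m + 4)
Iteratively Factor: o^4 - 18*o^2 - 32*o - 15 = (o + 1)*(o^3 - o^2 - 17*o - 15) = (o + 1)*(o + 3)*(o^2 - 4*o - 5) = (o - 5)*(o + 1)*(o + 3)*(o + 1)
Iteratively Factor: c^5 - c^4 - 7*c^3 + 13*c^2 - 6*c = (c + 3)*(c^4 - 4*c^3 + 5*c^2 - 2*c) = (c - 1)*(c + 3)*(c^3 - 3*c^2 + 2*c) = (c - 1)^2*(c + 3)*(c^2 - 2*c) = (c - 2)*(c - 1)^2*(c + 3)*(c)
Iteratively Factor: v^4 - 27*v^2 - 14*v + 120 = (v + 4)*(v^3 - 4*v^2 - 11*v + 30) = (v - 5)*(v + 4)*(v^2 + v - 6) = (v - 5)*(v - 2)*(v + 4)*(v + 3)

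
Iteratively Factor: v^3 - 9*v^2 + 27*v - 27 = (v - 3)*(v^2 - 6*v + 9) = (v - 3)^2*(v - 3)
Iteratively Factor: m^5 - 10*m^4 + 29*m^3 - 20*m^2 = (m - 4)*(m^4 - 6*m^3 + 5*m^2) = (m - 4)*(m - 1)*(m^3 - 5*m^2) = (m - 5)*(m - 4)*(m - 1)*(m^2) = m*(m - 5)*(m - 4)*(m - 1)*(m)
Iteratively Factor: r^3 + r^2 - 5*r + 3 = (r - 1)*(r^2 + 2*r - 3) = (r - 1)^2*(r + 3)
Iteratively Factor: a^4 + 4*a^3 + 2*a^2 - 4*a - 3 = (a + 1)*(a^3 + 3*a^2 - a - 3) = (a - 1)*(a + 1)*(a^2 + 4*a + 3) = (a - 1)*(a + 1)^2*(a + 3)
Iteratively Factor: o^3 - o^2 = (o - 1)*(o^2) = o*(o - 1)*(o)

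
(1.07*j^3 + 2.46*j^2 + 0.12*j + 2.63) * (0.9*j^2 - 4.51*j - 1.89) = 0.963*j^5 - 2.6117*j^4 - 13.0089*j^3 - 2.8236*j^2 - 12.0881*j - 4.9707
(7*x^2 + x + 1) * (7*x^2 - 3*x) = 49*x^4 - 14*x^3 + 4*x^2 - 3*x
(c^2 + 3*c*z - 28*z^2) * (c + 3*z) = c^3 + 6*c^2*z - 19*c*z^2 - 84*z^3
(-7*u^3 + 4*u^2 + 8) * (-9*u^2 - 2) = 63*u^5 - 36*u^4 + 14*u^3 - 80*u^2 - 16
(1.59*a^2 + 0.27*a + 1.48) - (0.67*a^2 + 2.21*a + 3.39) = 0.92*a^2 - 1.94*a - 1.91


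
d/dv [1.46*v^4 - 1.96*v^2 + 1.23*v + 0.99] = 5.84*v^3 - 3.92*v + 1.23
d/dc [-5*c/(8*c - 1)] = 5/(8*c - 1)^2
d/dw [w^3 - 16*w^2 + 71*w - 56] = 3*w^2 - 32*w + 71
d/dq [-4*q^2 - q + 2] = -8*q - 1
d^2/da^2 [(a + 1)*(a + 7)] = 2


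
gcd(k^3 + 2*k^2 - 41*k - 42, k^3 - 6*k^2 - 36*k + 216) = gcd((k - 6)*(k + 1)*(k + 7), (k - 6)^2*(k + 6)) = k - 6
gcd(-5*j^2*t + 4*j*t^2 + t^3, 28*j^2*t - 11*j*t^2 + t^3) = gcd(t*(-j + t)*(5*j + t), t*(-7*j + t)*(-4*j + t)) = t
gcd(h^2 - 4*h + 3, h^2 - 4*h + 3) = h^2 - 4*h + 3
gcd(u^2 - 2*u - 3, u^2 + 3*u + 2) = u + 1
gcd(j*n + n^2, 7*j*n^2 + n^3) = n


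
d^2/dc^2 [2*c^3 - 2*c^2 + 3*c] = 12*c - 4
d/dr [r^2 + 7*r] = 2*r + 7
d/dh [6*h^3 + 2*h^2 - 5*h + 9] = 18*h^2 + 4*h - 5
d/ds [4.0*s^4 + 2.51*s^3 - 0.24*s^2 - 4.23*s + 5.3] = 16.0*s^3 + 7.53*s^2 - 0.48*s - 4.23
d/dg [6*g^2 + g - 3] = 12*g + 1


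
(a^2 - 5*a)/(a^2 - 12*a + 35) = a/(a - 7)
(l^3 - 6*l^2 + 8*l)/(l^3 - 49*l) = (l^2 - 6*l + 8)/(l^2 - 49)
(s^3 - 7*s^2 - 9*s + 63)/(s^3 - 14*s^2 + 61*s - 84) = (s + 3)/(s - 4)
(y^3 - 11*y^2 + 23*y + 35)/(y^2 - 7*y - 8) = (y^2 - 12*y + 35)/(y - 8)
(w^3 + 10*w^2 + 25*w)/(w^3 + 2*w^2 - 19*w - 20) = w*(w + 5)/(w^2 - 3*w - 4)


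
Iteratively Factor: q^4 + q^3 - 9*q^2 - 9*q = (q + 1)*(q^3 - 9*q) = (q + 1)*(q + 3)*(q^2 - 3*q) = q*(q + 1)*(q + 3)*(q - 3)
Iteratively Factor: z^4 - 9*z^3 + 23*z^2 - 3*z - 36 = (z + 1)*(z^3 - 10*z^2 + 33*z - 36) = (z - 3)*(z + 1)*(z^2 - 7*z + 12) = (z - 4)*(z - 3)*(z + 1)*(z - 3)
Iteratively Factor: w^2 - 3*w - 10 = (w - 5)*(w + 2)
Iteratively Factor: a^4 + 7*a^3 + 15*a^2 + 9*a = (a + 3)*(a^3 + 4*a^2 + 3*a) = (a + 1)*(a + 3)*(a^2 + 3*a) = (a + 1)*(a + 3)^2*(a)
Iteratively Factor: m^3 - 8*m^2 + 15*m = (m)*(m^2 - 8*m + 15) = m*(m - 5)*(m - 3)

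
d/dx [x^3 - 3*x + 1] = 3*x^2 - 3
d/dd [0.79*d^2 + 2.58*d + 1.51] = 1.58*d + 2.58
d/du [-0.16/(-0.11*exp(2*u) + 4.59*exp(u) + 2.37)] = (0.7344 - 0.0352*exp(u))*exp(u)/(-0.11*exp(2*u) + 4.59*exp(u) + 2.37)^2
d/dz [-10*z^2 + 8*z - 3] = 8 - 20*z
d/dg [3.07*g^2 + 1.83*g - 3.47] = 6.14*g + 1.83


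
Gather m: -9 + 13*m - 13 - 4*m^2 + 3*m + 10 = -4*m^2 + 16*m - 12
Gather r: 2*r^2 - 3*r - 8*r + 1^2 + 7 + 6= 2*r^2 - 11*r + 14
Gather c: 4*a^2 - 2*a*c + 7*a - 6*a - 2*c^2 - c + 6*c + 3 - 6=4*a^2 + a - 2*c^2 + c*(5 - 2*a) - 3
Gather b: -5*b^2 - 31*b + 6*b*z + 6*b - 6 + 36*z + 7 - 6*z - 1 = -5*b^2 + b*(6*z - 25) + 30*z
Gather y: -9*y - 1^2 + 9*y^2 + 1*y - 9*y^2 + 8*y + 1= 0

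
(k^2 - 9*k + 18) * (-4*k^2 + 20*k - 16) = -4*k^4 + 56*k^3 - 268*k^2 + 504*k - 288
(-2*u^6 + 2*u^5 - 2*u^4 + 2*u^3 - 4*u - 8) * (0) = 0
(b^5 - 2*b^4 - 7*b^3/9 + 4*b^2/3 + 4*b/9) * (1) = b^5 - 2*b^4 - 7*b^3/9 + 4*b^2/3 + 4*b/9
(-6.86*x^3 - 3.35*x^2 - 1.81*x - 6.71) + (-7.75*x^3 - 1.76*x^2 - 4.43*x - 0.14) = -14.61*x^3 - 5.11*x^2 - 6.24*x - 6.85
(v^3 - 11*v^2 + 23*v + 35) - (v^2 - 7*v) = v^3 - 12*v^2 + 30*v + 35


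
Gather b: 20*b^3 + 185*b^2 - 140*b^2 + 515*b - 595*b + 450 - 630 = 20*b^3 + 45*b^2 - 80*b - 180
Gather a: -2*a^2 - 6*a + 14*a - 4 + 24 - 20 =-2*a^2 + 8*a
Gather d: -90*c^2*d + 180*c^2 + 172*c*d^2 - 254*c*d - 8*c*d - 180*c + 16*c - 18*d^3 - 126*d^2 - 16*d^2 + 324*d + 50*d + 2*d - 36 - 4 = 180*c^2 - 164*c - 18*d^3 + d^2*(172*c - 142) + d*(-90*c^2 - 262*c + 376) - 40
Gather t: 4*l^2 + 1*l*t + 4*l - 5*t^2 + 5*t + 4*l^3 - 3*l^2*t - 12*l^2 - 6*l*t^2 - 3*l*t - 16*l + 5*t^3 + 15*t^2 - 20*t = 4*l^3 - 8*l^2 - 12*l + 5*t^3 + t^2*(10 - 6*l) + t*(-3*l^2 - 2*l - 15)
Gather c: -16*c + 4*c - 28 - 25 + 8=-12*c - 45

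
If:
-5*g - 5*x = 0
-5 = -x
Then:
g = -5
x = 5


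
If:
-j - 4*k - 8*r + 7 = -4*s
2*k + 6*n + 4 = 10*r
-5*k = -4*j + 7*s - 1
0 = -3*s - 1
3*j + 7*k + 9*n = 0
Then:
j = 275/201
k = 118/67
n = -367/201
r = -23/67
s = -1/3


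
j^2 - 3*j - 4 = (j - 4)*(j + 1)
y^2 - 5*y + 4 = (y - 4)*(y - 1)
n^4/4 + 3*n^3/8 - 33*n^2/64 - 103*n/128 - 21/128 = (n/4 + 1/4)*(n - 3/2)*(n + 1/4)*(n + 7/4)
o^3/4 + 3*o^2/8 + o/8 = o*(o/4 + 1/4)*(o + 1/2)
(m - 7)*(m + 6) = m^2 - m - 42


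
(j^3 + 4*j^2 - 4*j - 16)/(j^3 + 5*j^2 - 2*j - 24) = (j + 2)/(j + 3)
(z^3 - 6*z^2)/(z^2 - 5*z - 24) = z^2*(6 - z)/(-z^2 + 5*z + 24)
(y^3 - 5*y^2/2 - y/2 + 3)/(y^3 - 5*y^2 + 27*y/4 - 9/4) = 2*(y^2 - y - 2)/(2*y^2 - 7*y + 3)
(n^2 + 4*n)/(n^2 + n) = (n + 4)/(n + 1)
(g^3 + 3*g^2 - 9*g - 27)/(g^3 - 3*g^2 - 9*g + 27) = (g + 3)/(g - 3)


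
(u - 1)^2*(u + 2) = u^3 - 3*u + 2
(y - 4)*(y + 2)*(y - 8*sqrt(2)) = y^3 - 8*sqrt(2)*y^2 - 2*y^2 - 8*y + 16*sqrt(2)*y + 64*sqrt(2)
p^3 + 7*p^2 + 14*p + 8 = (p + 1)*(p + 2)*(p + 4)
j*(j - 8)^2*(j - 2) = j^4 - 18*j^3 + 96*j^2 - 128*j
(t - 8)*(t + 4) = t^2 - 4*t - 32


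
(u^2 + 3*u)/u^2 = (u + 3)/u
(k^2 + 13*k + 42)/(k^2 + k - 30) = (k + 7)/(k - 5)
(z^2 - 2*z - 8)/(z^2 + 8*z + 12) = (z - 4)/(z + 6)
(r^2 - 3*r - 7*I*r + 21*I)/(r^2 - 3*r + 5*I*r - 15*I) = (r - 7*I)/(r + 5*I)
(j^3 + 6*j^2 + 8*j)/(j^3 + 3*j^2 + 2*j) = (j + 4)/(j + 1)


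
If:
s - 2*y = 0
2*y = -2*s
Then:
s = 0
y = 0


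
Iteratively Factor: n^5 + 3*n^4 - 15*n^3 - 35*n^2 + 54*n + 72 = (n + 4)*(n^4 - n^3 - 11*n^2 + 9*n + 18) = (n - 2)*(n + 4)*(n^3 + n^2 - 9*n - 9) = (n - 2)*(n + 3)*(n + 4)*(n^2 - 2*n - 3) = (n - 2)*(n + 1)*(n + 3)*(n + 4)*(n - 3)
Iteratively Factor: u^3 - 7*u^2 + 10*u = (u - 5)*(u^2 - 2*u) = u*(u - 5)*(u - 2)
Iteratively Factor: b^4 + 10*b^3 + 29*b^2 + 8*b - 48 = (b + 3)*(b^3 + 7*b^2 + 8*b - 16) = (b + 3)*(b + 4)*(b^2 + 3*b - 4) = (b - 1)*(b + 3)*(b + 4)*(b + 4)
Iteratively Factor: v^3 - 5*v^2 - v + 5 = (v + 1)*(v^2 - 6*v + 5) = (v - 5)*(v + 1)*(v - 1)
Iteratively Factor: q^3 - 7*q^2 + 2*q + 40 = (q - 5)*(q^2 - 2*q - 8) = (q - 5)*(q - 4)*(q + 2)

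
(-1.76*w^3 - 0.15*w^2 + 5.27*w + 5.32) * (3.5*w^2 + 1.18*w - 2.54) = -6.16*w^5 - 2.6018*w^4 + 22.7384*w^3 + 25.2196*w^2 - 7.1082*w - 13.5128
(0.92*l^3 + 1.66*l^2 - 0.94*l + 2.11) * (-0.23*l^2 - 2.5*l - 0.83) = -0.2116*l^5 - 2.6818*l^4 - 4.6974*l^3 + 0.4869*l^2 - 4.4948*l - 1.7513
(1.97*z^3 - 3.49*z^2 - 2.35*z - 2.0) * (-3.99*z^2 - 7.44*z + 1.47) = -7.8603*z^5 - 0.731699999999998*z^4 + 38.238*z^3 + 20.3337*z^2 + 11.4255*z - 2.94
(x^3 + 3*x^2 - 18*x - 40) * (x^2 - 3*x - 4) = x^5 - 31*x^3 + 2*x^2 + 192*x + 160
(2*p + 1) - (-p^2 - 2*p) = p^2 + 4*p + 1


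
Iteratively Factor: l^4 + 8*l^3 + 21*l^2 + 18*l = (l + 3)*(l^3 + 5*l^2 + 6*l) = l*(l + 3)*(l^2 + 5*l + 6) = l*(l + 3)^2*(l + 2)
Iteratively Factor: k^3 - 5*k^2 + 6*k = (k - 2)*(k^2 - 3*k) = k*(k - 2)*(k - 3)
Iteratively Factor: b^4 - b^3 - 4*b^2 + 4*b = (b - 1)*(b^3 - 4*b) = (b - 2)*(b - 1)*(b^2 + 2*b) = b*(b - 2)*(b - 1)*(b + 2)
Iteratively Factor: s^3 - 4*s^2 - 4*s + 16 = (s + 2)*(s^2 - 6*s + 8) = (s - 4)*(s + 2)*(s - 2)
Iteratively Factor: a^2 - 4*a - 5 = (a - 5)*(a + 1)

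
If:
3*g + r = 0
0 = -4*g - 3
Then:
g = -3/4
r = 9/4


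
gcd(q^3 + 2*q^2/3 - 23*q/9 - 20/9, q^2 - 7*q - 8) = q + 1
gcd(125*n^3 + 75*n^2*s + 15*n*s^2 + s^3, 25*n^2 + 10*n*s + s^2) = 25*n^2 + 10*n*s + s^2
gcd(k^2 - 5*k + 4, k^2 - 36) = 1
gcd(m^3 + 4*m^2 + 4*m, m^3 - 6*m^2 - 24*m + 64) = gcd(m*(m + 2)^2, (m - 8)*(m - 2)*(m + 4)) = 1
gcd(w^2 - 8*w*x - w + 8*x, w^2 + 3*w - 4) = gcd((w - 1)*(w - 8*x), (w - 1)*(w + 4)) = w - 1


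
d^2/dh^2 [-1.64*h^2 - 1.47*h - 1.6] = -3.28000000000000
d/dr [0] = 0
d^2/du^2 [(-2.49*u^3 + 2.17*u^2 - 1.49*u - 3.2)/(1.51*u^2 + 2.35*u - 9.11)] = (1.4210854715202e-14*u^4 - 118.202616*u^3 + 455.169492*u^2 - 1431.012708*u + 173.005344)/(3.442951*u^6 + 16.074705*u^5 - 37.298208*u^4 - 180.983135*u^3 + 225.024288*u^2 + 585.094305*u - 756.058031)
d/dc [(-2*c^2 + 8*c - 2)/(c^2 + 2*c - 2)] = 12*(-c^2 + c - 1)/(c^4 + 4*c^3 - 8*c + 4)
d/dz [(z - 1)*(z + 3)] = 2*z + 2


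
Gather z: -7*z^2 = -7*z^2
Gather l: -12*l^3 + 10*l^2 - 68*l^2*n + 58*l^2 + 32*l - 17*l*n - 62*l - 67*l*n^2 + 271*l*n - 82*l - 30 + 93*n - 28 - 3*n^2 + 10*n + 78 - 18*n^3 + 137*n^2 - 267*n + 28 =-12*l^3 + l^2*(68 - 68*n) + l*(-67*n^2 + 254*n - 112) - 18*n^3 + 134*n^2 - 164*n + 48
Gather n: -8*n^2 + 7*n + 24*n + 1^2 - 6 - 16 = -8*n^2 + 31*n - 21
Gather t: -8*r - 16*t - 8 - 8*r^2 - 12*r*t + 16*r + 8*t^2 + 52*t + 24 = -8*r^2 + 8*r + 8*t^2 + t*(36 - 12*r) + 16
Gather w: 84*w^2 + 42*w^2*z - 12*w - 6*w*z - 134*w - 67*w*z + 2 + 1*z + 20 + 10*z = w^2*(42*z + 84) + w*(-73*z - 146) + 11*z + 22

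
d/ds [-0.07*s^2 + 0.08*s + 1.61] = 0.08 - 0.14*s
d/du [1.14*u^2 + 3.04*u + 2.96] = 2.28*u + 3.04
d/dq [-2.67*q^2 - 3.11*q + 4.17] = -5.34*q - 3.11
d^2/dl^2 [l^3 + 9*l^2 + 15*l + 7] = 6*l + 18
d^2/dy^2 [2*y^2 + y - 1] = 4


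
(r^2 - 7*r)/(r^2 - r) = (r - 7)/(r - 1)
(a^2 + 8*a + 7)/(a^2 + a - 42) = (a + 1)/(a - 6)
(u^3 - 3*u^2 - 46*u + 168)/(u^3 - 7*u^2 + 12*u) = (u^2 + u - 42)/(u*(u - 3))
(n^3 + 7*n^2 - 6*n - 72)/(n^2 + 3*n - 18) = n + 4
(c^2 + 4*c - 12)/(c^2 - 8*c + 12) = (c + 6)/(c - 6)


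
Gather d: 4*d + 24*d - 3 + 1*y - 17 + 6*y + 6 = 28*d + 7*y - 14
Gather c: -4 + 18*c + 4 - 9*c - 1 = 9*c - 1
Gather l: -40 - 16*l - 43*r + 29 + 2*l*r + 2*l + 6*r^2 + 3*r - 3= l*(2*r - 14) + 6*r^2 - 40*r - 14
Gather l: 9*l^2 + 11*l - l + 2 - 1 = 9*l^2 + 10*l + 1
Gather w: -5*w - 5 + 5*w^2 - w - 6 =5*w^2 - 6*w - 11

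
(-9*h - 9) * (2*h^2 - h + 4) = -18*h^3 - 9*h^2 - 27*h - 36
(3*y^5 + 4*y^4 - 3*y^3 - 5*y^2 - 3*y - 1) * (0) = 0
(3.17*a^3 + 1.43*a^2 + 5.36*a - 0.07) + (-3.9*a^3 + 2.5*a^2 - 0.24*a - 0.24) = -0.73*a^3 + 3.93*a^2 + 5.12*a - 0.31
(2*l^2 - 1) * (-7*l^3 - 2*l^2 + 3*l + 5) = -14*l^5 - 4*l^4 + 13*l^3 + 12*l^2 - 3*l - 5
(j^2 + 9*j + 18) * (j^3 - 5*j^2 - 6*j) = j^5 + 4*j^4 - 33*j^3 - 144*j^2 - 108*j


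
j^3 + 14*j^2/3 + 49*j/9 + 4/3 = (j + 1/3)*(j + 4/3)*(j + 3)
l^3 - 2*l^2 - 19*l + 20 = (l - 5)*(l - 1)*(l + 4)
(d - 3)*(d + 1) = d^2 - 2*d - 3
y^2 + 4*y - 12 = (y - 2)*(y + 6)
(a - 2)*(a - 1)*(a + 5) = a^3 + 2*a^2 - 13*a + 10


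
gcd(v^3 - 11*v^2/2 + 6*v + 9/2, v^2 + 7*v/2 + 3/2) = v + 1/2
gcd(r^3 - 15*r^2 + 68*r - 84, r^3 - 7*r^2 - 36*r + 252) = r^2 - 13*r + 42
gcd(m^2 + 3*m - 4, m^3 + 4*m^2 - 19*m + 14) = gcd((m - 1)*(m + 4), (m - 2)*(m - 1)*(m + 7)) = m - 1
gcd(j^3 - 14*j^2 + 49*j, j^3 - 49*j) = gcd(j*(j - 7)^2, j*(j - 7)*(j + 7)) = j^2 - 7*j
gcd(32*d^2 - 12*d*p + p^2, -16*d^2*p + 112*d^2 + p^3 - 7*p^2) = -4*d + p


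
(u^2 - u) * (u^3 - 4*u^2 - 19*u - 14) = u^5 - 5*u^4 - 15*u^3 + 5*u^2 + 14*u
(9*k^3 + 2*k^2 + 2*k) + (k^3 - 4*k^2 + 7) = 10*k^3 - 2*k^2 + 2*k + 7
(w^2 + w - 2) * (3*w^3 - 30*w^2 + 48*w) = 3*w^5 - 27*w^4 + 12*w^3 + 108*w^2 - 96*w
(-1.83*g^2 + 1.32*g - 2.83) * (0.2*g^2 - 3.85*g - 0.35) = -0.366*g^4 + 7.3095*g^3 - 5.0075*g^2 + 10.4335*g + 0.9905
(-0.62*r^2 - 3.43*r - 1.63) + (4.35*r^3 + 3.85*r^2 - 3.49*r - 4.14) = 4.35*r^3 + 3.23*r^2 - 6.92*r - 5.77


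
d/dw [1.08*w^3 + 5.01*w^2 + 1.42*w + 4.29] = 3.24*w^2 + 10.02*w + 1.42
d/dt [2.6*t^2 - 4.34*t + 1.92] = 5.2*t - 4.34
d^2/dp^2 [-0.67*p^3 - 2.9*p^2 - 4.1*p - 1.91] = -4.02*p - 5.8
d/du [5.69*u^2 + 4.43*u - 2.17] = 11.38*u + 4.43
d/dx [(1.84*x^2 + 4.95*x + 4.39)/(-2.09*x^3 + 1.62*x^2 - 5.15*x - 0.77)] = (3.8456*x^4 + 20.691*x^3 + 10.0303*x^2 - 17.0572*x + 18.797)/(4.3681*x^6 - 6.7716*x^5 + 24.1514*x^4 - 13.4674*x^3 + 24.0277*x^2 + 7.931*x + 0.5929)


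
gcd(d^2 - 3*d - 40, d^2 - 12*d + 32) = d - 8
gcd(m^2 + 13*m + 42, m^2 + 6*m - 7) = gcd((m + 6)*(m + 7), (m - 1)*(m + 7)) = m + 7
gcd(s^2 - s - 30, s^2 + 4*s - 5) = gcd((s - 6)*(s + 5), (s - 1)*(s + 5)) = s + 5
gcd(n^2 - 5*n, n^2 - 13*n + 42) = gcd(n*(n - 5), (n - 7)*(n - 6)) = 1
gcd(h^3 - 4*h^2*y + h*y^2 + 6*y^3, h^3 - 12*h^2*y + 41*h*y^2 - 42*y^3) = h^2 - 5*h*y + 6*y^2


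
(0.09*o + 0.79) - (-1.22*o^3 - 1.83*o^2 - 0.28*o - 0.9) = 1.22*o^3 + 1.83*o^2 + 0.37*o + 1.69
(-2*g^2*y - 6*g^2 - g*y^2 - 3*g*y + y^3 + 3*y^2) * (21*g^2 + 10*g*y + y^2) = -42*g^4*y - 126*g^4 - 41*g^3*y^2 - 123*g^3*y + 9*g^2*y^3 + 27*g^2*y^2 + 9*g*y^4 + 27*g*y^3 + y^5 + 3*y^4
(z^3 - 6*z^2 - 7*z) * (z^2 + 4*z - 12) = z^5 - 2*z^4 - 43*z^3 + 44*z^2 + 84*z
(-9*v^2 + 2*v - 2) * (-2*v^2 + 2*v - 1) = 18*v^4 - 22*v^3 + 17*v^2 - 6*v + 2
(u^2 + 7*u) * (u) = u^3 + 7*u^2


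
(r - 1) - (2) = r - 3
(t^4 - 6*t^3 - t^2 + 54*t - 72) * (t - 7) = t^5 - 13*t^4 + 41*t^3 + 61*t^2 - 450*t + 504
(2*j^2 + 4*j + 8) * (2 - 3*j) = -6*j^3 - 8*j^2 - 16*j + 16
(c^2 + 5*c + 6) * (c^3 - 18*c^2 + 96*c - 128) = c^5 - 13*c^4 + 12*c^3 + 244*c^2 - 64*c - 768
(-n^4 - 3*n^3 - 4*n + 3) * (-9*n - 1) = 9*n^5 + 28*n^4 + 3*n^3 + 36*n^2 - 23*n - 3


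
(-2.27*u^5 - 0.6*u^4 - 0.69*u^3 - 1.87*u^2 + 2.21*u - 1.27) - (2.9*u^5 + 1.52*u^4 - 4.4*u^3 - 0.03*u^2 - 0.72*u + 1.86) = -5.17*u^5 - 2.12*u^4 + 3.71*u^3 - 1.84*u^2 + 2.93*u - 3.13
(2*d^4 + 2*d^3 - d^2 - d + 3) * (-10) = -20*d^4 - 20*d^3 + 10*d^2 + 10*d - 30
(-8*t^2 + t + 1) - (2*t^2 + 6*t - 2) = -10*t^2 - 5*t + 3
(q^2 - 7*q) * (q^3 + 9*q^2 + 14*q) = q^5 + 2*q^4 - 49*q^3 - 98*q^2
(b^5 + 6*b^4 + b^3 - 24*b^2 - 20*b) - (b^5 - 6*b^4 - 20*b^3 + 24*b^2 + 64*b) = 12*b^4 + 21*b^3 - 48*b^2 - 84*b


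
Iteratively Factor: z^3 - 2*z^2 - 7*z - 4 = (z - 4)*(z^2 + 2*z + 1) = (z - 4)*(z + 1)*(z + 1)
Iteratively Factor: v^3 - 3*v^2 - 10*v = (v + 2)*(v^2 - 5*v) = v*(v + 2)*(v - 5)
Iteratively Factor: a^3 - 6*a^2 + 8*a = (a)*(a^2 - 6*a + 8) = a*(a - 2)*(a - 4)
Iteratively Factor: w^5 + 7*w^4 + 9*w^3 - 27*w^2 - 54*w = (w + 3)*(w^4 + 4*w^3 - 3*w^2 - 18*w) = (w + 3)^2*(w^3 + w^2 - 6*w) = (w + 3)^3*(w^2 - 2*w) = w*(w + 3)^3*(w - 2)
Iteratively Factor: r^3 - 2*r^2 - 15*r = (r - 5)*(r^2 + 3*r) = r*(r - 5)*(r + 3)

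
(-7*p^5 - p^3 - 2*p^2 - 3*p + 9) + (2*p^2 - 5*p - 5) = -7*p^5 - p^3 - 8*p + 4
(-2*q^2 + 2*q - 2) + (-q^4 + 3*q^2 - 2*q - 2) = -q^4 + q^2 - 4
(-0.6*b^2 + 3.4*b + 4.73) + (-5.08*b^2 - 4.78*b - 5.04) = -5.68*b^2 - 1.38*b - 0.31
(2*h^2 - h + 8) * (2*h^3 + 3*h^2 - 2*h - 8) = 4*h^5 + 4*h^4 + 9*h^3 + 10*h^2 - 8*h - 64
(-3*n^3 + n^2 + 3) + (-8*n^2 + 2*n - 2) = -3*n^3 - 7*n^2 + 2*n + 1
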